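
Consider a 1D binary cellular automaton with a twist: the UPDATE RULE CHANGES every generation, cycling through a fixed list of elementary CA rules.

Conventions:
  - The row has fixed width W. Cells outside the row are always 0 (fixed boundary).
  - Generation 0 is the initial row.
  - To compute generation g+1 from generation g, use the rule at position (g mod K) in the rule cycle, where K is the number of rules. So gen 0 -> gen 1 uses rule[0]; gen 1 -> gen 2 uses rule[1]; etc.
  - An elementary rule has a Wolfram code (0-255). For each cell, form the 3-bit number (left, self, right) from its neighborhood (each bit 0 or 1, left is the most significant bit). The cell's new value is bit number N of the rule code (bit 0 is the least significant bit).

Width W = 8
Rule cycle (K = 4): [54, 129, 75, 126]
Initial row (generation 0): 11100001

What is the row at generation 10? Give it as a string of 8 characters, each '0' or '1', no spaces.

Gen 0: 11100001
Gen 1 (rule 54): 00010011
Gen 2 (rule 129): 11000000
Gen 3 (rule 75): 11011111
Gen 4 (rule 126): 11110001
Gen 5 (rule 54): 00001011
Gen 6 (rule 129): 11100000
Gen 7 (rule 75): 10101111
Gen 8 (rule 126): 11111001
Gen 9 (rule 54): 00000111
Gen 10 (rule 129): 11110010

Answer: 11110010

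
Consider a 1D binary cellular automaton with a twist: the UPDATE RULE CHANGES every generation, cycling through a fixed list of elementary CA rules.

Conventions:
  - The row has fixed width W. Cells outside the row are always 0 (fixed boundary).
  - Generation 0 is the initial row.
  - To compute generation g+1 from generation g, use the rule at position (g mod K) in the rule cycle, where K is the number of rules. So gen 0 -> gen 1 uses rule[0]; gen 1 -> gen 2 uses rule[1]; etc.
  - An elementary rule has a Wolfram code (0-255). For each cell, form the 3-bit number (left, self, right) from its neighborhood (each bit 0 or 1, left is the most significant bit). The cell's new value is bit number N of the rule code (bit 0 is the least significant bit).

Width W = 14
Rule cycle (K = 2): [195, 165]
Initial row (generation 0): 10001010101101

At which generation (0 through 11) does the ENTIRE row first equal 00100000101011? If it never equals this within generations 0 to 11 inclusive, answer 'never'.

Answer: 5

Derivation:
Gen 0: 10001010101101
Gen 1 (rule 195): 00110000000100
Gen 2 (rule 165): 10000111110101
Gen 3 (rule 195): 00111011110000
Gen 4 (rule 165): 10010101100111
Gen 5 (rule 195): 00100000101011
Gen 6 (rule 165): 10101110111100
Gen 7 (rule 195): 00000110011101
Gen 8 (rule 165): 11110000001011
Gen 9 (rule 195): 01110111110001
Gen 10 (rule 165): 00101011100101
Gen 11 (rule 195): 11000001101000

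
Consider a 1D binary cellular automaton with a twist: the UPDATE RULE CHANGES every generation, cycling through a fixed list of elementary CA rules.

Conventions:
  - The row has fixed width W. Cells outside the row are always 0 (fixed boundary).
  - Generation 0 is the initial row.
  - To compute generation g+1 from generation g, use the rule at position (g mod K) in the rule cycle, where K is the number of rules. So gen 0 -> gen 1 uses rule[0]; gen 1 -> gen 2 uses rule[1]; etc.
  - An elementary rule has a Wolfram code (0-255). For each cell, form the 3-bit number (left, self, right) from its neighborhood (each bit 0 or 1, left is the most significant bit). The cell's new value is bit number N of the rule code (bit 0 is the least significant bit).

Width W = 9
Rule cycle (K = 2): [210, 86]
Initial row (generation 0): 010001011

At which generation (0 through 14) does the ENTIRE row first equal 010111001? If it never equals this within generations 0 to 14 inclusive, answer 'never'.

Gen 0: 010001011
Gen 1 (rule 210): 101010001
Gen 2 (rule 86): 101011011
Gen 3 (rule 210): 000001001
Gen 4 (rule 86): 000011111
Gen 5 (rule 210): 000101111
Gen 6 (rule 86): 001100001
Gen 7 (rule 210): 010110010
Gen 8 (rule 86): 110011111
Gen 9 (rule 210): 011101111
Gen 10 (rule 86): 100100001
Gen 11 (rule 210): 011010010
Gen 12 (rule 86): 101011111
Gen 13 (rule 210): 000001111
Gen 14 (rule 86): 000010001

Answer: never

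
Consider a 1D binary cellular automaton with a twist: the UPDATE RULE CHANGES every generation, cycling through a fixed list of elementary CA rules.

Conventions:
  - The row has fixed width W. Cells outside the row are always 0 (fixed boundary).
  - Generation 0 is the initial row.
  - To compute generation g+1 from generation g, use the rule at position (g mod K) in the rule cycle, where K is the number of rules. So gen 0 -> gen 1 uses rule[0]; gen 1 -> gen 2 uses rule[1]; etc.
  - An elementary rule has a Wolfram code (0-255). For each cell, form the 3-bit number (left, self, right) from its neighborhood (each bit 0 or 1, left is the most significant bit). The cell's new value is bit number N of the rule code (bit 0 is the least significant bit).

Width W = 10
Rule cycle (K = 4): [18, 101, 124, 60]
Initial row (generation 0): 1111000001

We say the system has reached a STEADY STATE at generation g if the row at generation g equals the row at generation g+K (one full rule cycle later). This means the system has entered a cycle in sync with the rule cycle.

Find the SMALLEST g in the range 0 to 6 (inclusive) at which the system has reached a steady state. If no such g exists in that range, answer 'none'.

Gen 0: 1111000001
Gen 1 (rule 18): 0000100010
Gen 2 (rule 101): 1110101010
Gen 3 (rule 124): 1011111111
Gen 4 (rule 60): 1110000000
Gen 5 (rule 18): 0001000000
Gen 6 (rule 101): 1101011111
Gen 7 (rule 124): 1111110001
Gen 8 (rule 60): 1000001001
Gen 9 (rule 18): 0100010110
Gen 10 (rule 101): 0101011010

Answer: none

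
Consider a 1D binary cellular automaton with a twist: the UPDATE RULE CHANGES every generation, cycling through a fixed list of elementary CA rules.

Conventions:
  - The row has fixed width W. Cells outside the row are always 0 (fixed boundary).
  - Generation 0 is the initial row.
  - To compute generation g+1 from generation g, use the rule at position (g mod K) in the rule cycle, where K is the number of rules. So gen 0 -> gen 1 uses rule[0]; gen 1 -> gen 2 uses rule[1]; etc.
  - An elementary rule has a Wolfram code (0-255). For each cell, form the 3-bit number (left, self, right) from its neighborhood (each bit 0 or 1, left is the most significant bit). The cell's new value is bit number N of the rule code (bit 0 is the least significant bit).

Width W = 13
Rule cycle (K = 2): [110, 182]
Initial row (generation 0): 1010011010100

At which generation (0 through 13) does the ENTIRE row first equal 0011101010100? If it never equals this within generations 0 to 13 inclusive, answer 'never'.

Gen 0: 1010011010100
Gen 1 (rule 110): 1110111111100
Gen 2 (rule 182): 0101011111010
Gen 3 (rule 110): 1111110001110
Gen 4 (rule 182): 0111101010101
Gen 5 (rule 110): 1100111111111
Gen 6 (rule 182): 0011011111110
Gen 7 (rule 110): 0111110000010
Gen 8 (rule 182): 1011101000111
Gen 9 (rule 110): 1110111001101
Gen 10 (rule 182): 0101010110011
Gen 11 (rule 110): 1111111110111
Gen 12 (rule 182): 0111111101010
Gen 13 (rule 110): 1100000111110

Answer: never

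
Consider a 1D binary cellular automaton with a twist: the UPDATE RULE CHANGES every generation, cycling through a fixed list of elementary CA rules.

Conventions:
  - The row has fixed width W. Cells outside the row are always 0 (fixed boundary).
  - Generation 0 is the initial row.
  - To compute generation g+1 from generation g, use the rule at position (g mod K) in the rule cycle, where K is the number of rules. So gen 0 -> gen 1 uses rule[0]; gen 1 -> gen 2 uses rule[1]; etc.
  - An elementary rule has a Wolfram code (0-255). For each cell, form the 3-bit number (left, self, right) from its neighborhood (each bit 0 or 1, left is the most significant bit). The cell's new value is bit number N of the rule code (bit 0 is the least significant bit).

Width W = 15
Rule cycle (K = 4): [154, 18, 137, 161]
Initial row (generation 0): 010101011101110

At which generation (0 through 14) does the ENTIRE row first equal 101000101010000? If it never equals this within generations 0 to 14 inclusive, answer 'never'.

Answer: never

Derivation:
Gen 0: 010101011101110
Gen 1 (rule 154): 100000011001101
Gen 2 (rule 18): 010000100110000
Gen 3 (rule 137): 000110000100111
Gen 4 (rule 161): 110000110000010
Gen 5 (rule 154): 101001101000101
Gen 6 (rule 18): 000110000101000
Gen 7 (rule 137): 110100110000011
Gen 8 (rule 161): 001000000111000
Gen 9 (rule 154): 010100001110100
Gen 10 (rule 18): 100010010000010
Gen 11 (rule 137): 001000000111000
Gen 12 (rule 161): 100011110010011
Gen 13 (rule 154): 010111101101110
Gen 14 (rule 18): 100000000000001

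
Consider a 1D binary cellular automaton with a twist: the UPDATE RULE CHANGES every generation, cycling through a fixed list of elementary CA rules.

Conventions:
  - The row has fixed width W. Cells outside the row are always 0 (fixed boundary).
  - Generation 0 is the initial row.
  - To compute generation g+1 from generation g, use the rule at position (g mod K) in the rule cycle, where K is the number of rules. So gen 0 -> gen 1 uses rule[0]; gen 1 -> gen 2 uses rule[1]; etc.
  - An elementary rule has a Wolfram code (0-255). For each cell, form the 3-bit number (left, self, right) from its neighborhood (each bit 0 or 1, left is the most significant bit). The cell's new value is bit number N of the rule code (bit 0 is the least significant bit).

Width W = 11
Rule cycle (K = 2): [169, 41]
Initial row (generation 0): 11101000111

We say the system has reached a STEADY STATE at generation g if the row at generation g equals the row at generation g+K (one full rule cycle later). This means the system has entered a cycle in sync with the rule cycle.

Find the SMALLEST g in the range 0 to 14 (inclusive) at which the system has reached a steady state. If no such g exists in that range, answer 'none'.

Gen 0: 11101000111
Gen 1 (rule 169): 11010010110
Gen 2 (rule 41): 10100001100
Gen 3 (rule 169): 01001101001
Gen 4 (rule 41): 00001010000
Gen 5 (rule 169): 11100100111
Gen 6 (rule 41): 10000000100
Gen 7 (rule 169): 00111110001
Gen 8 (rule 41): 10100000100
Gen 9 (rule 169): 01001110001
Gen 10 (rule 41): 00001000100
Gen 11 (rule 169): 11100010001
Gen 12 (rule 41): 10001000100
Gen 13 (rule 169): 00100010001
Gen 14 (rule 41): 10001000100
Gen 15 (rule 169): 00100010001
Gen 16 (rule 41): 10001000100

Answer: 12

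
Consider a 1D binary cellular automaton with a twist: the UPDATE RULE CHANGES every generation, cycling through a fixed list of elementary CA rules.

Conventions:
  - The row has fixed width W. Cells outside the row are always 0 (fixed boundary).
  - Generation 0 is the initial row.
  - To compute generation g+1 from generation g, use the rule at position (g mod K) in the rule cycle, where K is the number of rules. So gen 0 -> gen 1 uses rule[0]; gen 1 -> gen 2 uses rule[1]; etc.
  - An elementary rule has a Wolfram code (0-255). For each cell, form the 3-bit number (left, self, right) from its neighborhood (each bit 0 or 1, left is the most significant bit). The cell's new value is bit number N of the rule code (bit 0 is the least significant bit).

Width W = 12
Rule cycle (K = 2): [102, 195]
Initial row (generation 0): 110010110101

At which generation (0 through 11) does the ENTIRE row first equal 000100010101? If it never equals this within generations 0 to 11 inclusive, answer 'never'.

Answer: never

Derivation:
Gen 0: 110010110101
Gen 1 (rule 102): 010111011111
Gen 2 (rule 195): 100011001111
Gen 3 (rule 102): 100101010001
Gen 4 (rule 195): 001000000110
Gen 5 (rule 102): 011000001010
Gen 6 (rule 195): 101011110000
Gen 7 (rule 102): 111100010000
Gen 8 (rule 195): 011101100111
Gen 9 (rule 102): 100110101001
Gen 10 (rule 195): 001010000010
Gen 11 (rule 102): 011110000110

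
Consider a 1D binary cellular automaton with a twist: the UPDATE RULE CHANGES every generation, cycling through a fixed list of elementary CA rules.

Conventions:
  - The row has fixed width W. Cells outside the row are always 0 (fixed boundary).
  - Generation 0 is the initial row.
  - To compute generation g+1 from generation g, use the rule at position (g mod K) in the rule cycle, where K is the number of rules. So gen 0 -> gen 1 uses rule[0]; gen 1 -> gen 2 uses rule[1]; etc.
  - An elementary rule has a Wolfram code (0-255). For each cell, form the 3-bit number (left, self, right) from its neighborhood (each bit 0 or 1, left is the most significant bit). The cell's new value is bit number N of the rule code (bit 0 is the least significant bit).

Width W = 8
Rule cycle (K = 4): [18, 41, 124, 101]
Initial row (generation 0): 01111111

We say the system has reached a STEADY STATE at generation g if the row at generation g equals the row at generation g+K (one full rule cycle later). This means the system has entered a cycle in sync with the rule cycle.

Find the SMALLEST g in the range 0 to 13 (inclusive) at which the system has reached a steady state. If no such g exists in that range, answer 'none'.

Answer: 5

Derivation:
Gen 0: 01111111
Gen 1 (rule 18): 10000000
Gen 2 (rule 41): 00111111
Gen 3 (rule 124): 00100001
Gen 4 (rule 101): 10101101
Gen 5 (rule 18): 00000000
Gen 6 (rule 41): 11111111
Gen 7 (rule 124): 10000001
Gen 8 (rule 101): 10111101
Gen 9 (rule 18): 00000000
Gen 10 (rule 41): 11111111
Gen 11 (rule 124): 10000001
Gen 12 (rule 101): 10111101
Gen 13 (rule 18): 00000000
Gen 14 (rule 41): 11111111
Gen 15 (rule 124): 10000001
Gen 16 (rule 101): 10111101
Gen 17 (rule 18): 00000000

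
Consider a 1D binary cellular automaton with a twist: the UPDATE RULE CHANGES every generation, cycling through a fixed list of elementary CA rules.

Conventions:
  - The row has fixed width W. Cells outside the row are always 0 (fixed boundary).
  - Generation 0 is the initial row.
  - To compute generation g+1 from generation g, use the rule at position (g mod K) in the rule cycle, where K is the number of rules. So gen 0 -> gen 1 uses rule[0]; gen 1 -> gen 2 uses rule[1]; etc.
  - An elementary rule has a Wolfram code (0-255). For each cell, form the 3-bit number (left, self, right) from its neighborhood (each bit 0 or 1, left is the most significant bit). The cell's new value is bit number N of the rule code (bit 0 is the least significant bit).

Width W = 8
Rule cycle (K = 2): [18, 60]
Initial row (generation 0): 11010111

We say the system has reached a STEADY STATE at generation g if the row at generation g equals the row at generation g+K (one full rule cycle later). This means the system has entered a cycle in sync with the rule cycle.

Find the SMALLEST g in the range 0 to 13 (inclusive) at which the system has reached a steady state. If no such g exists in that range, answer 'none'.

Answer: 1

Derivation:
Gen 0: 11010111
Gen 1 (rule 18): 00000000
Gen 2 (rule 60): 00000000
Gen 3 (rule 18): 00000000
Gen 4 (rule 60): 00000000
Gen 5 (rule 18): 00000000
Gen 6 (rule 60): 00000000
Gen 7 (rule 18): 00000000
Gen 8 (rule 60): 00000000
Gen 9 (rule 18): 00000000
Gen 10 (rule 60): 00000000
Gen 11 (rule 18): 00000000
Gen 12 (rule 60): 00000000
Gen 13 (rule 18): 00000000
Gen 14 (rule 60): 00000000
Gen 15 (rule 18): 00000000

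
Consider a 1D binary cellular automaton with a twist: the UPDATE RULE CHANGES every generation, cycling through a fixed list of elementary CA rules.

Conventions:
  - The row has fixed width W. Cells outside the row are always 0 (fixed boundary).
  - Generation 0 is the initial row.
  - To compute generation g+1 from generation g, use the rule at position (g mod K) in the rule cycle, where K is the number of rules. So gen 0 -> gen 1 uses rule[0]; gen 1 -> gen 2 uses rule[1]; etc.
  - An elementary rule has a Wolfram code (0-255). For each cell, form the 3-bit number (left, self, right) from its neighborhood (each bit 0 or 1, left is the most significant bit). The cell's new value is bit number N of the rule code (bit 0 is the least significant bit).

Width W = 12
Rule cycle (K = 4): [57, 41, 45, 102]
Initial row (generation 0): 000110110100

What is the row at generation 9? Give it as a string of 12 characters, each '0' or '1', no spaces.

Gen 0: 000110110100
Gen 1 (rule 57): 110101101011
Gen 2 (rule 41): 101011010110
Gen 3 (rule 45): 111110111100
Gen 4 (rule 102): 000011000100
Gen 5 (rule 57): 111010110011
Gen 6 (rule 41): 100101100010
Gen 7 (rule 45): 100111001010
Gen 8 (rule 102): 101001011110
Gen 9 (rule 57): 010100110001

Answer: 010100110001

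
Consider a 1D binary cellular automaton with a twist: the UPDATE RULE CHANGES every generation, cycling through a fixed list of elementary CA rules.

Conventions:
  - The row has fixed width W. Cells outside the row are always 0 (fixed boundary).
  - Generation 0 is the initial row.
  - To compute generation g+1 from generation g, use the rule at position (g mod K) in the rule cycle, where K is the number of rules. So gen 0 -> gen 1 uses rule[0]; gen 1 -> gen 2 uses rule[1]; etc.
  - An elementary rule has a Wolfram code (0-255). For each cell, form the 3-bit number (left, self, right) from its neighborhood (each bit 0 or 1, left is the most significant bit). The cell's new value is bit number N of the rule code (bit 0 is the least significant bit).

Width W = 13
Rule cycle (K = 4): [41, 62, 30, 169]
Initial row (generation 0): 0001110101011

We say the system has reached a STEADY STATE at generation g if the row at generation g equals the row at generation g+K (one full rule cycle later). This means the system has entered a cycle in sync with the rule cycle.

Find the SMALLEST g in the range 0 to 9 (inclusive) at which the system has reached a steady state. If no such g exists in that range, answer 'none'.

Answer: none

Derivation:
Gen 0: 0001110101011
Gen 1 (rule 41): 1101001010110
Gen 2 (rule 62): 1011111111101
Gen 3 (rule 30): 1010000000001
Gen 4 (rule 169): 0100111111100
Gen 5 (rule 41): 0000100000001
Gen 6 (rule 62): 0001110000011
Gen 7 (rule 30): 0011001000110
Gen 8 (rule 169): 1010000010100
Gen 9 (rule 41): 0100111001001
Gen 10 (rule 62): 1111100111111
Gen 11 (rule 30): 1000011100000
Gen 12 (rule 169): 0011011001111
Gen 13 (rule 41): 1010110001000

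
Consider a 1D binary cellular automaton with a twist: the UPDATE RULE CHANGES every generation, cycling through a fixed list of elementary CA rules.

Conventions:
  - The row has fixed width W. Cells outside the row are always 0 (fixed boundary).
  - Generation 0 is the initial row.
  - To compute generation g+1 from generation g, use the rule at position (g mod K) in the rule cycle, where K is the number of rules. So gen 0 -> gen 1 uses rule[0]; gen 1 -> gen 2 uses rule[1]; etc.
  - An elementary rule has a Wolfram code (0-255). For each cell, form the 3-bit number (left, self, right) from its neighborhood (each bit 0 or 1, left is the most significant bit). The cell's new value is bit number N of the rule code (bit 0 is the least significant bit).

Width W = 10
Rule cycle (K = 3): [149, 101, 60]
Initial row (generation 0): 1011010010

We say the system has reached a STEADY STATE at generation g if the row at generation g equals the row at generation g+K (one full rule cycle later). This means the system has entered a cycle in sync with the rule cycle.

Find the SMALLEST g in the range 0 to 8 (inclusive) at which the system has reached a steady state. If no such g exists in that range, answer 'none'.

Gen 0: 1011010010
Gen 1 (rule 149): 1000011011
Gen 2 (rule 101): 1011001101
Gen 3 (rule 60): 1110101011
Gen 4 (rule 149): 0100101000
Gen 5 (rule 101): 0100111011
Gen 6 (rule 60): 0110100110
Gen 7 (rule 149): 0000110001
Gen 8 (rule 101): 1110010101
Gen 9 (rule 60): 1001011111
Gen 10 (rule 149): 1101001110
Gen 11 (rule 101): 0111000010

Answer: none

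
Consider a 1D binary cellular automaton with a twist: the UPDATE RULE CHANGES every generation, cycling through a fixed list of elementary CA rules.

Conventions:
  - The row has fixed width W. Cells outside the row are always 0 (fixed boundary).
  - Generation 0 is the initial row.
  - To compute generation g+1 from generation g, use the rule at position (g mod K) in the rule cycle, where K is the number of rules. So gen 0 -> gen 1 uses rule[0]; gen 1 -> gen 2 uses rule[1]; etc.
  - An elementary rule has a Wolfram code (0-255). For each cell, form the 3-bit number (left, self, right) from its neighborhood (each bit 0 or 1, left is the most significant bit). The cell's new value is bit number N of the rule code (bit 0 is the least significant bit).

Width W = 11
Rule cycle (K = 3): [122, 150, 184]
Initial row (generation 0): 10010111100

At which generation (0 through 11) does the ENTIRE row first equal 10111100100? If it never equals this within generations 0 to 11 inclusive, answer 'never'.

Gen 0: 10010111100
Gen 1 (rule 122): 01101100110
Gen 2 (rule 150): 10000011001
Gen 3 (rule 184): 01000010100
Gen 4 (rule 122): 10100101010
Gen 5 (rule 150): 10111101011
Gen 6 (rule 184): 01111010110
Gen 7 (rule 122): 11001101111
Gen 8 (rule 150): 00110000110
Gen 9 (rule 184): 00101000101
Gen 10 (rule 122): 01010101010
Gen 11 (rule 150): 11010101011

Answer: never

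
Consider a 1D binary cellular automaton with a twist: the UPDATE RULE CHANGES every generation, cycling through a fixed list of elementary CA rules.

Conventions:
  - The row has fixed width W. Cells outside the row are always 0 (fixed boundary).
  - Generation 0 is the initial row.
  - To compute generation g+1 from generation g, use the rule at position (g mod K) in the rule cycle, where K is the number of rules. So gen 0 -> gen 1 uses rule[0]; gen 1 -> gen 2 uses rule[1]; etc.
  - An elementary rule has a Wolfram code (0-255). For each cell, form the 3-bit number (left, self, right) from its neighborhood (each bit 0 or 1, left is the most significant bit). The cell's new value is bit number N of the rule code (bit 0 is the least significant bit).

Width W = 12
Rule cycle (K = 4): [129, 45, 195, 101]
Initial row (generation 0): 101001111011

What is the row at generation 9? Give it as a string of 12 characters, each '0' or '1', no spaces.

Gen 0: 101001111011
Gen 1 (rule 129): 000000110000
Gen 2 (rule 45): 111110100111
Gen 3 (rule 195): 011110001011
Gen 4 (rule 101): 000010101101
Gen 5 (rule 129): 111000000000
Gen 6 (rule 45): 100011111111
Gen 7 (rule 195): 001101111111
Gen 8 (rule 101): 100110000001
Gen 9 (rule 129): 000000111100

Answer: 000000111100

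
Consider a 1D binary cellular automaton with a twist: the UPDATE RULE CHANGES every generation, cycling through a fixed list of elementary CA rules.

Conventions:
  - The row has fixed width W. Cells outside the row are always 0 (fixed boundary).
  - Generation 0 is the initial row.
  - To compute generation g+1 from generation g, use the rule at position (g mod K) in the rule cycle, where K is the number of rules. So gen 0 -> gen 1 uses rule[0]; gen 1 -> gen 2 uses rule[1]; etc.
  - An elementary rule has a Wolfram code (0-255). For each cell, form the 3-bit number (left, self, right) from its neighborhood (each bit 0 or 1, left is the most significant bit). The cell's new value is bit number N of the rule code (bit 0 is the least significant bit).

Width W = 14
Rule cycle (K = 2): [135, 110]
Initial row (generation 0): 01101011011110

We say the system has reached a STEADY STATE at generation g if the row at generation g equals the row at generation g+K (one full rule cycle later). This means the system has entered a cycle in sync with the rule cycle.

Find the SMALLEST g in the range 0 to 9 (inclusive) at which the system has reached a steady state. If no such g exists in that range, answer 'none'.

Gen 0: 01101011011110
Gen 1 (rule 135): 10001000001100
Gen 2 (rule 110): 10011000011100
Gen 3 (rule 135): 10100011101001
Gen 4 (rule 110): 11100110111011
Gen 5 (rule 135): 01001000010000
Gen 6 (rule 110): 11011000110000
Gen 7 (rule 135): 00000011000111
Gen 8 (rule 110): 00000111001101
Gen 9 (rule 135): 11111010010001
Gen 10 (rule 110): 10001110110011
Gen 11 (rule 135): 10110100000100

Answer: none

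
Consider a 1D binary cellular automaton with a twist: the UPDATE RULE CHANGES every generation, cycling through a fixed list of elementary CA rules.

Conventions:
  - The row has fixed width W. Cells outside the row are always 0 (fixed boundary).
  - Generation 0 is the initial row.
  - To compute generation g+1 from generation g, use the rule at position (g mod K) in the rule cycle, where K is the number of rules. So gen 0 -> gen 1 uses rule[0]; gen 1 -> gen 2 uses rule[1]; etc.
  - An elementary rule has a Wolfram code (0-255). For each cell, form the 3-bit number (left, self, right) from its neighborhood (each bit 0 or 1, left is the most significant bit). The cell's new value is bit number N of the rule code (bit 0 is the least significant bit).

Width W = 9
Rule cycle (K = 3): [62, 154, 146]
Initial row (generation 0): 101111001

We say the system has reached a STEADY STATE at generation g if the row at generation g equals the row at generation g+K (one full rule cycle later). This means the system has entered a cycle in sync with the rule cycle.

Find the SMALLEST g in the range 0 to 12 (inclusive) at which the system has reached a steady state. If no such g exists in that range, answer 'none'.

Gen 0: 101111001
Gen 1 (rule 62): 111000111
Gen 2 (rule 154): 110101110
Gen 3 (rule 146): 000000101
Gen 4 (rule 62): 000001111
Gen 5 (rule 154): 000011110
Gen 6 (rule 146): 000101101
Gen 7 (rule 62): 001111011
Gen 8 (rule 154): 011110010
Gen 9 (rule 146): 101101101
Gen 10 (rule 62): 111011011
Gen 11 (rule 154): 110010010
Gen 12 (rule 146): 001101101
Gen 13 (rule 62): 011011011
Gen 14 (rule 154): 110010010
Gen 15 (rule 146): 001101101

Answer: 11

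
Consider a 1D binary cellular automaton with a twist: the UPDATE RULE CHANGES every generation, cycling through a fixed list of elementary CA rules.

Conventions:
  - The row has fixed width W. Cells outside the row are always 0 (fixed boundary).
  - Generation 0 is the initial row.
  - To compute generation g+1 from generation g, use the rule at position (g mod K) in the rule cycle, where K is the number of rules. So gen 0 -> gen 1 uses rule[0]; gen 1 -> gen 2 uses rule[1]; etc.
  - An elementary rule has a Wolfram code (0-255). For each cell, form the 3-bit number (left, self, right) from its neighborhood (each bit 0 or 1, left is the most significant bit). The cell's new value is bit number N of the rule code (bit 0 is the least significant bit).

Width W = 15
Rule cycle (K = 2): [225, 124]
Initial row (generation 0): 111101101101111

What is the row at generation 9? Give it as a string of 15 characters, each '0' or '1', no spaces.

Answer: 111001010011011

Derivation:
Gen 0: 111101101101111
Gen 1 (rule 225): 011110110110111
Gen 2 (rule 124): 010011111111101
Gen 3 (rule 225): 000001111111110
Gen 4 (rule 124): 000001000000011
Gen 5 (rule 225): 111100011111001
Gen 6 (rule 124): 100110010001101
Gen 7 (rule 225): 000010000100110
Gen 8 (rule 124): 000011000110111
Gen 9 (rule 225): 111001010011011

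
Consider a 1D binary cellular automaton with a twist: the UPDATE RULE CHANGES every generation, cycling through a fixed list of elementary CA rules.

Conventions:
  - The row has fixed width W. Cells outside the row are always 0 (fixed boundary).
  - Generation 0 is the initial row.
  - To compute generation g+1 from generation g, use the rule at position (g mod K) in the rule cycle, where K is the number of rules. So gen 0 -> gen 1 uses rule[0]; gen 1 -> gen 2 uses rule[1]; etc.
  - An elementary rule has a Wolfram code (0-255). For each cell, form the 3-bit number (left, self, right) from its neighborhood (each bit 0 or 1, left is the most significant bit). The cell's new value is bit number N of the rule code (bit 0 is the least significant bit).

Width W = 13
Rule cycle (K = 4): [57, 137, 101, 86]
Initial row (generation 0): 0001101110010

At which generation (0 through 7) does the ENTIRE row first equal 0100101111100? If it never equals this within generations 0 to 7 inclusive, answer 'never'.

Answer: 5

Derivation:
Gen 0: 0001101110010
Gen 1 (rule 57): 1101011001001
Gen 2 (rule 137): 1000010000000
Gen 3 (rule 101): 1011010111111
Gen 4 (rule 86): 1001010000001
Gen 5 (rule 57): 0100101111100
Gen 6 (rule 137): 0000001111001
Gen 7 (rule 101): 1111100001001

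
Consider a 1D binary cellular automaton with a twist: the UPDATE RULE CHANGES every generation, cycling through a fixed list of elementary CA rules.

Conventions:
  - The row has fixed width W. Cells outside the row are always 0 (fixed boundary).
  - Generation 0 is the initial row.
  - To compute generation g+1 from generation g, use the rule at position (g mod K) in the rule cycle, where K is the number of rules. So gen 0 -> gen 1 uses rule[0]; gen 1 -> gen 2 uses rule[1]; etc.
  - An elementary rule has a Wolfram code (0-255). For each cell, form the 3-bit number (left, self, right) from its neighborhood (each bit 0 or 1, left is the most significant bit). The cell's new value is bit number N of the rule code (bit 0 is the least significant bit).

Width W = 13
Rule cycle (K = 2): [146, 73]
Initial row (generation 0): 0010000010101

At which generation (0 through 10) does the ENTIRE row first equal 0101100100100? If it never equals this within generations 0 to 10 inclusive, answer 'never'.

Gen 0: 0010000010101
Gen 1 (rule 146): 0101000100000
Gen 2 (rule 73): 0000010001111
Gen 3 (rule 146): 0000101010110
Gen 4 (rule 73): 1110000000110
Gen 5 (rule 146): 0101000001001
Gen 6 (rule 73): 0000011100000
Gen 7 (rule 146): 0000101010000
Gen 8 (rule 73): 1110000000111
Gen 9 (rule 146): 0101000001010
Gen 10 (rule 73): 0000011100000

Answer: never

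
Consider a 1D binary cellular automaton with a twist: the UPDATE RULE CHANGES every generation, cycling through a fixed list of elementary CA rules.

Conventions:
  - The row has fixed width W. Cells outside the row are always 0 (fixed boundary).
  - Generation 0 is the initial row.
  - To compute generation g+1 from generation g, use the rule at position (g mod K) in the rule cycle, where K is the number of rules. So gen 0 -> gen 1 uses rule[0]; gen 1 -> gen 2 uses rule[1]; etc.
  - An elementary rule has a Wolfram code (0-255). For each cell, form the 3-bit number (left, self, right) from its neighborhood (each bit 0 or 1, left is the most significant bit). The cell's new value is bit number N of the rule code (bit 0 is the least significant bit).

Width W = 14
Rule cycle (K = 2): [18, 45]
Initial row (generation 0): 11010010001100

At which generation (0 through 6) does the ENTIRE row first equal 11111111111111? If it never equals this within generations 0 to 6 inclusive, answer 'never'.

Answer: 6

Derivation:
Gen 0: 11010010001100
Gen 1 (rule 18): 00001101010010
Gen 2 (rule 45): 11101011110010
Gen 3 (rule 18): 00000000001101
Gen 4 (rule 45): 11111111101011
Gen 5 (rule 18): 00000000000000
Gen 6 (rule 45): 11111111111111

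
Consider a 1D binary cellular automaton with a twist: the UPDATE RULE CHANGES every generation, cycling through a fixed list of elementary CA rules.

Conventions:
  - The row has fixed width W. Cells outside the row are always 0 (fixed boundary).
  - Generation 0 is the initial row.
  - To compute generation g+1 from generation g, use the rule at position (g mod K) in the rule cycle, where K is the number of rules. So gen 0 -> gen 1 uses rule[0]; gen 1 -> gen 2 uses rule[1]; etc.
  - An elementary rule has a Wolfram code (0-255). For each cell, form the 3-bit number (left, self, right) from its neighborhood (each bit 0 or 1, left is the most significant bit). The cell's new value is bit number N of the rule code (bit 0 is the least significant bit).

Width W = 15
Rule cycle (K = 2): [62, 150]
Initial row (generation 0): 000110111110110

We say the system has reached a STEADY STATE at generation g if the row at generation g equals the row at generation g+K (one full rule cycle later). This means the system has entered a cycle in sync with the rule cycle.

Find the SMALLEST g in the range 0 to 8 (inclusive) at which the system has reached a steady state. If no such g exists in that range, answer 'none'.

Gen 0: 000110111110110
Gen 1 (rule 62): 001101100001101
Gen 2 (rule 150): 010000010010001
Gen 3 (rule 62): 111000111111011
Gen 4 (rule 150): 010101011110000
Gen 5 (rule 62): 111111110001000
Gen 6 (rule 150): 011111101011100
Gen 7 (rule 62): 110000011110010
Gen 8 (rule 150): 001000101101111
Gen 9 (rule 62): 011101111011000
Gen 10 (rule 150): 101000110000100

Answer: none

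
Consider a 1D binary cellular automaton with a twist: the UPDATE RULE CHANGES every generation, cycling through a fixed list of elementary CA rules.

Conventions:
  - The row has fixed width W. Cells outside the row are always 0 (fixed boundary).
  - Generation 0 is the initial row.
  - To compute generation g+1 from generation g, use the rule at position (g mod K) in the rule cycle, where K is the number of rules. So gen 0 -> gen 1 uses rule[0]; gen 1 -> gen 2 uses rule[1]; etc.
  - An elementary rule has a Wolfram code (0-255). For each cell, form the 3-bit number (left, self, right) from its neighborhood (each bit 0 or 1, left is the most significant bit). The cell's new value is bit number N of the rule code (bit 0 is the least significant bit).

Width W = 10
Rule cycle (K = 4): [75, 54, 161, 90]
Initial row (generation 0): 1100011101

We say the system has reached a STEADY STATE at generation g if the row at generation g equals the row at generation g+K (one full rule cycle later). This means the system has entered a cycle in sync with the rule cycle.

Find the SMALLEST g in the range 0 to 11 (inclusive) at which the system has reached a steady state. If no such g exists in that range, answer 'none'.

Answer: none

Derivation:
Gen 0: 1100011101
Gen 1 (rule 75): 1101110100
Gen 2 (rule 54): 0010001110
Gen 3 (rule 161): 1000100100
Gen 4 (rule 90): 0101011010
Gen 5 (rule 75): 1000011000
Gen 6 (rule 54): 1100100100
Gen 7 (rule 161): 0000000001
Gen 8 (rule 90): 0000000010
Gen 9 (rule 75): 1111111100
Gen 10 (rule 54): 0000000010
Gen 11 (rule 161): 1111111000
Gen 12 (rule 90): 1000001100
Gen 13 (rule 75): 0011111101
Gen 14 (rule 54): 0100000011
Gen 15 (rule 161): 0001111000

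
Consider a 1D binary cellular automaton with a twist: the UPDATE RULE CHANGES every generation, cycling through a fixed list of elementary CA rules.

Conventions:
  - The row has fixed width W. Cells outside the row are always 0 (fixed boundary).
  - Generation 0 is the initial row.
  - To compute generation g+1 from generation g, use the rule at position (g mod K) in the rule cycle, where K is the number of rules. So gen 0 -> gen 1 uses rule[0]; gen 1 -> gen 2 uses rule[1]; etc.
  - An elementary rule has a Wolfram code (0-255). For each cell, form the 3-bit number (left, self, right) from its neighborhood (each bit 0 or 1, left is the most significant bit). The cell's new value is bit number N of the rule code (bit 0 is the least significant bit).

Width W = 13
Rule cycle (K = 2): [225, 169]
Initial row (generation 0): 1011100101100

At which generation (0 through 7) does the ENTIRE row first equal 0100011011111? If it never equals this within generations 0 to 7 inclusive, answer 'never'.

Answer: never

Derivation:
Gen 0: 1011100101100
Gen 1 (rule 225): 0101100010101
Gen 2 (rule 169): 0011001001010
Gen 3 (rule 225): 1001000000100
Gen 4 (rule 169): 0000011110001
Gen 5 (rule 225): 1111001110100
Gen 6 (rule 169): 1110001101001
Gen 7 (rule 225): 0110100110000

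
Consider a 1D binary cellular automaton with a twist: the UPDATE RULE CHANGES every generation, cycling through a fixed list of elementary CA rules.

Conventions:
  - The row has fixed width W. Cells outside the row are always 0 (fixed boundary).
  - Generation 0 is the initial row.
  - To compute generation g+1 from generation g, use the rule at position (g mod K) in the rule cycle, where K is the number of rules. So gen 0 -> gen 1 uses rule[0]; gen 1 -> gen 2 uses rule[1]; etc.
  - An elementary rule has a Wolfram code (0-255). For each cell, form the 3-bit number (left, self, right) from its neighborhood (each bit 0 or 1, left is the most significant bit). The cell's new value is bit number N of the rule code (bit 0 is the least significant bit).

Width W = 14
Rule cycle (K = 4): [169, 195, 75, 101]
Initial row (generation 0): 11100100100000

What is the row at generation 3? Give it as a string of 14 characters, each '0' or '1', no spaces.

Gen 0: 11100100100000
Gen 1 (rule 169): 11000000001111
Gen 2 (rule 195): 01011111110111
Gen 3 (rule 75): 10010000010101

Answer: 10010000010101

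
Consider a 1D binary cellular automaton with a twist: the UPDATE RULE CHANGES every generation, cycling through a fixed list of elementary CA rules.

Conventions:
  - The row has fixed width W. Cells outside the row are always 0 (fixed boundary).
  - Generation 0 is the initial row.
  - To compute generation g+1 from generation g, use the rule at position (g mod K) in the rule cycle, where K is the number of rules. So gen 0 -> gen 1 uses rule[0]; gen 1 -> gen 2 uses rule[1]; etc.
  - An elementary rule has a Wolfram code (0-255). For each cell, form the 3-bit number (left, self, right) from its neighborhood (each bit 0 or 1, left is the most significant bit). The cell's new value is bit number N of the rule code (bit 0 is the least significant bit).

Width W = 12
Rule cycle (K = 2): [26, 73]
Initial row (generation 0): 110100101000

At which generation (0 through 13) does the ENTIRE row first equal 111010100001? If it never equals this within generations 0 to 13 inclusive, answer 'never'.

Answer: never

Derivation:
Gen 0: 110100101000
Gen 1 (rule 26): 100011000100
Gen 2 (rule 73): 001011010001
Gen 3 (rule 26): 010010001010
Gen 4 (rule 73): 000000100000
Gen 5 (rule 26): 000001010000
Gen 6 (rule 73): 111100000111
Gen 7 (rule 26): 100010001100
Gen 8 (rule 73): 001000101101
Gen 9 (rule 26): 010101001000
Gen 10 (rule 73): 000000000011
Gen 11 (rule 26): 000000000110
Gen 12 (rule 73): 111111110110
Gen 13 (rule 26): 100000000101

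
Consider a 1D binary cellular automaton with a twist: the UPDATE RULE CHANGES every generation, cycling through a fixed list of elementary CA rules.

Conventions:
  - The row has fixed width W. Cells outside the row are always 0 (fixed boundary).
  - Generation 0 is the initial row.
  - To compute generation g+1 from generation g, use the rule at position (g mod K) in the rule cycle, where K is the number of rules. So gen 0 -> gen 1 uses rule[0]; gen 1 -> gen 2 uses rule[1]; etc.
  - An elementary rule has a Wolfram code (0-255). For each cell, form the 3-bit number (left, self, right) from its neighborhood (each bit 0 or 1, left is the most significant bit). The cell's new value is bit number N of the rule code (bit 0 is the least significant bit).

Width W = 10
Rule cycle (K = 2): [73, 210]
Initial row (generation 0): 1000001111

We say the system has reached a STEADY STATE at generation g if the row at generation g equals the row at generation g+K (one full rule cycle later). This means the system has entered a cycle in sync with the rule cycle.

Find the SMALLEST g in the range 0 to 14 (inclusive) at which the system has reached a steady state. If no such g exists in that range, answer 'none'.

Answer: none

Derivation:
Gen 0: 1000001111
Gen 1 (rule 73): 0011101001
Gen 2 (rule 210): 0101100110
Gen 3 (rule 73): 0001100110
Gen 4 (rule 210): 0010111011
Gen 5 (rule 73): 1000101011
Gen 6 (rule 210): 0101000001
Gen 7 (rule 73): 0000011100
Gen 8 (rule 210): 0000101110
Gen 9 (rule 73): 1110001010
Gen 10 (rule 210): 0111010001
Gen 11 (rule 73): 0101000100
Gen 12 (rule 210): 1000101010
Gen 13 (rule 73): 0010000000
Gen 14 (rule 210): 0101000000
Gen 15 (rule 73): 0000011111
Gen 16 (rule 210): 0000101111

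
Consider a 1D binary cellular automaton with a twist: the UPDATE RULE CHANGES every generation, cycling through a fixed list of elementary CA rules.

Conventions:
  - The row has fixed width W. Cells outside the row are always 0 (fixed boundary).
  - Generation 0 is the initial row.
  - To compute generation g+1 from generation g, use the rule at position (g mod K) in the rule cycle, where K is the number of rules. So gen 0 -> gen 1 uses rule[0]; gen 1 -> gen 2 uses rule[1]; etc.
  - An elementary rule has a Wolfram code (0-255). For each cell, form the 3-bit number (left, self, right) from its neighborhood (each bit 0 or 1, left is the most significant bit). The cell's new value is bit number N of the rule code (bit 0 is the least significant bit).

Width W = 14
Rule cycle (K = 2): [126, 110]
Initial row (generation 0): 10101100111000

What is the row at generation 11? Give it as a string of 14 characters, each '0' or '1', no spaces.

Answer: 10011000000011

Derivation:
Gen 0: 10101100111000
Gen 1 (rule 126): 11111111101100
Gen 2 (rule 110): 10000000111100
Gen 3 (rule 126): 11000001100110
Gen 4 (rule 110): 11000011101110
Gen 5 (rule 126): 11100110111011
Gen 6 (rule 110): 10101111101111
Gen 7 (rule 126): 11111000111001
Gen 8 (rule 110): 10001001101011
Gen 9 (rule 126): 11011111111111
Gen 10 (rule 110): 11110000000001
Gen 11 (rule 126): 10011000000011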